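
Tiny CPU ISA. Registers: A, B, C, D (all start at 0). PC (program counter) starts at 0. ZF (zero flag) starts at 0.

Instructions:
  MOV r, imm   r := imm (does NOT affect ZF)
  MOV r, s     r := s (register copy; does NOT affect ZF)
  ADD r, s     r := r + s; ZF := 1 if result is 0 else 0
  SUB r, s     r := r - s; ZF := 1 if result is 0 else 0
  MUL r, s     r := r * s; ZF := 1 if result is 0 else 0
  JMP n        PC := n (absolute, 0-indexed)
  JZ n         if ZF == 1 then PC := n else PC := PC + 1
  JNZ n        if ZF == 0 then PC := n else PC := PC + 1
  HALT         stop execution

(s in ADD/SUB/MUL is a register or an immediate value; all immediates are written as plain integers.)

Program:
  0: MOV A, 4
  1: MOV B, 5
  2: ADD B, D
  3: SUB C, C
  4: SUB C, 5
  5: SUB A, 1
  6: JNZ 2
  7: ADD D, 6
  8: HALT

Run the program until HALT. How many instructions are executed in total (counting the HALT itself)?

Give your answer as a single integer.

Answer: 24

Derivation:
Step 1: PC=0 exec 'MOV A, 4'. After: A=4 B=0 C=0 D=0 ZF=0 PC=1
Step 2: PC=1 exec 'MOV B, 5'. After: A=4 B=5 C=0 D=0 ZF=0 PC=2
Step 3: PC=2 exec 'ADD B, D'. After: A=4 B=5 C=0 D=0 ZF=0 PC=3
Step 4: PC=3 exec 'SUB C, C'. After: A=4 B=5 C=0 D=0 ZF=1 PC=4
Step 5: PC=4 exec 'SUB C, 5'. After: A=4 B=5 C=-5 D=0 ZF=0 PC=5
Step 6: PC=5 exec 'SUB A, 1'. After: A=3 B=5 C=-5 D=0 ZF=0 PC=6
Step 7: PC=6 exec 'JNZ 2'. After: A=3 B=5 C=-5 D=0 ZF=0 PC=2
Step 8: PC=2 exec 'ADD B, D'. After: A=3 B=5 C=-5 D=0 ZF=0 PC=3
Step 9: PC=3 exec 'SUB C, C'. After: A=3 B=5 C=0 D=0 ZF=1 PC=4
Step 10: PC=4 exec 'SUB C, 5'. After: A=3 B=5 C=-5 D=0 ZF=0 PC=5
Step 11: PC=5 exec 'SUB A, 1'. After: A=2 B=5 C=-5 D=0 ZF=0 PC=6
Step 12: PC=6 exec 'JNZ 2'. After: A=2 B=5 C=-5 D=0 ZF=0 PC=2
Step 13: PC=2 exec 'ADD B, D'. After: A=2 B=5 C=-5 D=0 ZF=0 PC=3
Step 14: PC=3 exec 'SUB C, C'. After: A=2 B=5 C=0 D=0 ZF=1 PC=4
Step 15: PC=4 exec 'SUB C, 5'. After: A=2 B=5 C=-5 D=0 ZF=0 PC=5
Step 16: PC=5 exec 'SUB A, 1'. After: A=1 B=5 C=-5 D=0 ZF=0 PC=6
Step 17: PC=6 exec 'JNZ 2'. After: A=1 B=5 C=-5 D=0 ZF=0 PC=2
Step 18: PC=2 exec 'ADD B, D'. After: A=1 B=5 C=-5 D=0 ZF=0 PC=3
Step 19: PC=3 exec 'SUB C, C'. After: A=1 B=5 C=0 D=0 ZF=1 PC=4
Step 20: PC=4 exec 'SUB C, 5'. After: A=1 B=5 C=-5 D=0 ZF=0 PC=5
Step 21: PC=5 exec 'SUB A, 1'. After: A=0 B=5 C=-5 D=0 ZF=1 PC=6
Step 22: PC=6 exec 'JNZ 2'. After: A=0 B=5 C=-5 D=0 ZF=1 PC=7
Step 23: PC=7 exec 'ADD D, 6'. After: A=0 B=5 C=-5 D=6 ZF=0 PC=8
Step 24: PC=8 exec 'HALT'. After: A=0 B=5 C=-5 D=6 ZF=0 PC=8 HALTED
Total instructions executed: 24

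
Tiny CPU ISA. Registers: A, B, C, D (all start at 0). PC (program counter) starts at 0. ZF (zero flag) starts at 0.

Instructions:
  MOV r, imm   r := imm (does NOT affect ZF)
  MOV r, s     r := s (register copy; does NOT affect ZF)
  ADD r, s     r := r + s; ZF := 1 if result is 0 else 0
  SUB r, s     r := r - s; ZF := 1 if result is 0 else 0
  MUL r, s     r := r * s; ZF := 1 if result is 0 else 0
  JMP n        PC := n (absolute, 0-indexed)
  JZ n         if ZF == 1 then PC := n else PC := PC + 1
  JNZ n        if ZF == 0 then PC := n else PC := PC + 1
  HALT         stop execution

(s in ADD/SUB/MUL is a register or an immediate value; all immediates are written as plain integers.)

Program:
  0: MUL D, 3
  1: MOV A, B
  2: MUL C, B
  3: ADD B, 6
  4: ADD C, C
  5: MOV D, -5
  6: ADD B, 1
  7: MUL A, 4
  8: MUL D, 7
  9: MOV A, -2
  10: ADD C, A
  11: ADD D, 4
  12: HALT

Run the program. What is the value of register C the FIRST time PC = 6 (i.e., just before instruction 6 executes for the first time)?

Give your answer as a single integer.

Step 1: PC=0 exec 'MUL D, 3'. After: A=0 B=0 C=0 D=0 ZF=1 PC=1
Step 2: PC=1 exec 'MOV A, B'. After: A=0 B=0 C=0 D=0 ZF=1 PC=2
Step 3: PC=2 exec 'MUL C, B'. After: A=0 B=0 C=0 D=0 ZF=1 PC=3
Step 4: PC=3 exec 'ADD B, 6'. After: A=0 B=6 C=0 D=0 ZF=0 PC=4
Step 5: PC=4 exec 'ADD C, C'. After: A=0 B=6 C=0 D=0 ZF=1 PC=5
Step 6: PC=5 exec 'MOV D, -5'. After: A=0 B=6 C=0 D=-5 ZF=1 PC=6
First time PC=6: C=0

0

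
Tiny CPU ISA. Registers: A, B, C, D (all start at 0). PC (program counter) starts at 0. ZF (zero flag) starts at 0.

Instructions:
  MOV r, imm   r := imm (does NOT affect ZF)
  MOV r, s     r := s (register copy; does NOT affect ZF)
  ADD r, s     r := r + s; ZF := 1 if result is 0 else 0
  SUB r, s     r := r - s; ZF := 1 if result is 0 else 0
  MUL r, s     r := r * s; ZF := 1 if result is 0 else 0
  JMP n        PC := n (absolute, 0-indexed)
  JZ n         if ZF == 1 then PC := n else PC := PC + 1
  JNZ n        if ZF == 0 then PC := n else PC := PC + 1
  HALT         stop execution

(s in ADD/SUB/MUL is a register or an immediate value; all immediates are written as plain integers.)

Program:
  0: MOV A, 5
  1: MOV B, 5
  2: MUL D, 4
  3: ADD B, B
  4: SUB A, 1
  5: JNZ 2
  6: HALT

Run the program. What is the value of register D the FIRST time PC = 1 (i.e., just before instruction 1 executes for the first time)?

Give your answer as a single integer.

Step 1: PC=0 exec 'MOV A, 5'. After: A=5 B=0 C=0 D=0 ZF=0 PC=1
First time PC=1: D=0

0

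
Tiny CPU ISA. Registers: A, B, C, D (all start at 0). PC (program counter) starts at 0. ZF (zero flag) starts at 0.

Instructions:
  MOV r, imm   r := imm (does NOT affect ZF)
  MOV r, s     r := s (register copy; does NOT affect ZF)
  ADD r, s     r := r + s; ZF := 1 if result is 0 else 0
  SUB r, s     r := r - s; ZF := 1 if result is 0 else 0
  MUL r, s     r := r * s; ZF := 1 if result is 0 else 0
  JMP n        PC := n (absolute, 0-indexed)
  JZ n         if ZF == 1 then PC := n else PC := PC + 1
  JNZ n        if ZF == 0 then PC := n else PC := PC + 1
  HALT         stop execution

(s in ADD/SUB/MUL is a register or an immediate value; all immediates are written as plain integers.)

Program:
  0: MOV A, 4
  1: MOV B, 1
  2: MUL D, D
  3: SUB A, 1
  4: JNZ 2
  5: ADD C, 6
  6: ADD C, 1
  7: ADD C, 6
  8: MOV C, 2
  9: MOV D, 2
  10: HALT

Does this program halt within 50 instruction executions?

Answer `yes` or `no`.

Step 1: PC=0 exec 'MOV A, 4'. After: A=4 B=0 C=0 D=0 ZF=0 PC=1
Step 2: PC=1 exec 'MOV B, 1'. After: A=4 B=1 C=0 D=0 ZF=0 PC=2
Step 3: PC=2 exec 'MUL D, D'. After: A=4 B=1 C=0 D=0 ZF=1 PC=3
Step 4: PC=3 exec 'SUB A, 1'. After: A=3 B=1 C=0 D=0 ZF=0 PC=4
Step 5: PC=4 exec 'JNZ 2'. After: A=3 B=1 C=0 D=0 ZF=0 PC=2
Step 6: PC=2 exec 'MUL D, D'. After: A=3 B=1 C=0 D=0 ZF=1 PC=3
Step 7: PC=3 exec 'SUB A, 1'. After: A=2 B=1 C=0 D=0 ZF=0 PC=4
Step 8: PC=4 exec 'JNZ 2'. After: A=2 B=1 C=0 D=0 ZF=0 PC=2
Step 9: PC=2 exec 'MUL D, D'. After: A=2 B=1 C=0 D=0 ZF=1 PC=3
Step 10: PC=3 exec 'SUB A, 1'. After: A=1 B=1 C=0 D=0 ZF=0 PC=4
Step 11: PC=4 exec 'JNZ 2'. After: A=1 B=1 C=0 D=0 ZF=0 PC=2
Step 12: PC=2 exec 'MUL D, D'. After: A=1 B=1 C=0 D=0 ZF=1 PC=3
Step 13: PC=3 exec 'SUB A, 1'. After: A=0 B=1 C=0 D=0 ZF=1 PC=4
Step 14: PC=4 exec 'JNZ 2'. After: A=0 B=1 C=0 D=0 ZF=1 PC=5
Step 15: PC=5 exec 'ADD C, 6'. After: A=0 B=1 C=6 D=0 ZF=0 PC=6
Step 16: PC=6 exec 'ADD C, 1'. After: A=0 B=1 C=7 D=0 ZF=0 PC=7
Step 17: PC=7 exec 'ADD C, 6'. After: A=0 B=1 C=13 D=0 ZF=0 PC=8
Step 18: PC=8 exec 'MOV C, 2'. After: A=0 B=1 C=2 D=0 ZF=0 PC=9
Step 19: PC=9 exec 'MOV D, 2'. After: A=0 B=1 C=2 D=2 ZF=0 PC=10
Step 20: PC=10 exec 'HALT'. After: A=0 B=1 C=2 D=2 ZF=0 PC=10 HALTED

Answer: yes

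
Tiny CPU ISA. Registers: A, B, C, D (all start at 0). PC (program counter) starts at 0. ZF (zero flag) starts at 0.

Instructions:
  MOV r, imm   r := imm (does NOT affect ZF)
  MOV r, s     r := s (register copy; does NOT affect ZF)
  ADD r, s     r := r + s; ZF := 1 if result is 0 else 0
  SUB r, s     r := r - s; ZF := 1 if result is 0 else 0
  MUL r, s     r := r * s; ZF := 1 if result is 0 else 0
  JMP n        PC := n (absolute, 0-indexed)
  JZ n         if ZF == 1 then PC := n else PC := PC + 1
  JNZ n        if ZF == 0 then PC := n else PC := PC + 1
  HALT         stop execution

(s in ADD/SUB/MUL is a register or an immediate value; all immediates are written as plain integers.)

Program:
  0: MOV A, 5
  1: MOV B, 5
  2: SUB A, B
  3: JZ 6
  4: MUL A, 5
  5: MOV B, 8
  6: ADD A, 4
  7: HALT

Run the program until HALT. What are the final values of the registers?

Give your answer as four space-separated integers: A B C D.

Answer: 4 5 0 0

Derivation:
Step 1: PC=0 exec 'MOV A, 5'. After: A=5 B=0 C=0 D=0 ZF=0 PC=1
Step 2: PC=1 exec 'MOV B, 5'. After: A=5 B=5 C=0 D=0 ZF=0 PC=2
Step 3: PC=2 exec 'SUB A, B'. After: A=0 B=5 C=0 D=0 ZF=1 PC=3
Step 4: PC=3 exec 'JZ 6'. After: A=0 B=5 C=0 D=0 ZF=1 PC=6
Step 5: PC=6 exec 'ADD A, 4'. After: A=4 B=5 C=0 D=0 ZF=0 PC=7
Step 6: PC=7 exec 'HALT'. After: A=4 B=5 C=0 D=0 ZF=0 PC=7 HALTED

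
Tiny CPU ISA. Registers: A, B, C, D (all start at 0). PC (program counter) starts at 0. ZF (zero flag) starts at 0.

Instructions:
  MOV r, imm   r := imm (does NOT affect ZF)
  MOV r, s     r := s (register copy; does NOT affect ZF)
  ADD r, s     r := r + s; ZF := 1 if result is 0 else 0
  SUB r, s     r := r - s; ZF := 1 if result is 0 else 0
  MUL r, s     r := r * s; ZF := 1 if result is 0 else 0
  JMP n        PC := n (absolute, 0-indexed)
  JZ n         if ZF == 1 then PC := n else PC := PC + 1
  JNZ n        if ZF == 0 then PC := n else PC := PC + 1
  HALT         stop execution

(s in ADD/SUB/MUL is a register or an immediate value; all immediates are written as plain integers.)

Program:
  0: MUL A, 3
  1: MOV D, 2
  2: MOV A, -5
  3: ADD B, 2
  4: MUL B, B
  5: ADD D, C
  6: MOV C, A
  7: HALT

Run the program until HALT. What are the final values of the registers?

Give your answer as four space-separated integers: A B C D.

Step 1: PC=0 exec 'MUL A, 3'. After: A=0 B=0 C=0 D=0 ZF=1 PC=1
Step 2: PC=1 exec 'MOV D, 2'. After: A=0 B=0 C=0 D=2 ZF=1 PC=2
Step 3: PC=2 exec 'MOV A, -5'. After: A=-5 B=0 C=0 D=2 ZF=1 PC=3
Step 4: PC=3 exec 'ADD B, 2'. After: A=-5 B=2 C=0 D=2 ZF=0 PC=4
Step 5: PC=4 exec 'MUL B, B'. After: A=-5 B=4 C=0 D=2 ZF=0 PC=5
Step 6: PC=5 exec 'ADD D, C'. After: A=-5 B=4 C=0 D=2 ZF=0 PC=6
Step 7: PC=6 exec 'MOV C, A'. After: A=-5 B=4 C=-5 D=2 ZF=0 PC=7
Step 8: PC=7 exec 'HALT'. After: A=-5 B=4 C=-5 D=2 ZF=0 PC=7 HALTED

Answer: -5 4 -5 2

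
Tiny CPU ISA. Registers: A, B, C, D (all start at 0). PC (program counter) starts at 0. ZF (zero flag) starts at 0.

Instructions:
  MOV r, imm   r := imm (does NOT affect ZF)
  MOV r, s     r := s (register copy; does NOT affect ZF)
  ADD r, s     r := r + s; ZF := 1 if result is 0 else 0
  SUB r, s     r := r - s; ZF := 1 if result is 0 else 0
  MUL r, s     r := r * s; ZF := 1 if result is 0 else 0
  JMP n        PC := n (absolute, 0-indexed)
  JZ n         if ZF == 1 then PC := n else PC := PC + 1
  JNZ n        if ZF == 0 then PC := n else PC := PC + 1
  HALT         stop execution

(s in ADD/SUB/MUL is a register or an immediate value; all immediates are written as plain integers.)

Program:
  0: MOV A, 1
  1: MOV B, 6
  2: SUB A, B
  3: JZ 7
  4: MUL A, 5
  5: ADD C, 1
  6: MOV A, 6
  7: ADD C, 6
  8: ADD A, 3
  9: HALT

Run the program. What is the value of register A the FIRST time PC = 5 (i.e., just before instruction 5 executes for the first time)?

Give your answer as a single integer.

Step 1: PC=0 exec 'MOV A, 1'. After: A=1 B=0 C=0 D=0 ZF=0 PC=1
Step 2: PC=1 exec 'MOV B, 6'. After: A=1 B=6 C=0 D=0 ZF=0 PC=2
Step 3: PC=2 exec 'SUB A, B'. After: A=-5 B=6 C=0 D=0 ZF=0 PC=3
Step 4: PC=3 exec 'JZ 7'. After: A=-5 B=6 C=0 D=0 ZF=0 PC=4
Step 5: PC=4 exec 'MUL A, 5'. After: A=-25 B=6 C=0 D=0 ZF=0 PC=5
First time PC=5: A=-25

-25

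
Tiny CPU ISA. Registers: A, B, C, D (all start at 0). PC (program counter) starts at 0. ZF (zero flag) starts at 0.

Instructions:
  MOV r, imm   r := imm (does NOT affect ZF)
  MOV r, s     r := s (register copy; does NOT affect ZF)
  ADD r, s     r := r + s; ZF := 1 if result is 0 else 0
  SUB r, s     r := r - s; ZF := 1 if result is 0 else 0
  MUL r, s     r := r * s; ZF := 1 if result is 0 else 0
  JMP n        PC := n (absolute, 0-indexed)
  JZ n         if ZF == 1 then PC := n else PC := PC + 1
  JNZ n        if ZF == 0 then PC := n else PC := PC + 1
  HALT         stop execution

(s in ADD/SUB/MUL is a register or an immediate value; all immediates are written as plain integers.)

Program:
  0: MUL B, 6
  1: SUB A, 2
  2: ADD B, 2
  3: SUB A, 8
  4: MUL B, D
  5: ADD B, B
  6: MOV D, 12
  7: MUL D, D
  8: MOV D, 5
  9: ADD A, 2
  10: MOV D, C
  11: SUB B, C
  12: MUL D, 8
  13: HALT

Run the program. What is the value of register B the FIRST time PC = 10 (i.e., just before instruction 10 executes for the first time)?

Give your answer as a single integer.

Step 1: PC=0 exec 'MUL B, 6'. After: A=0 B=0 C=0 D=0 ZF=1 PC=1
Step 2: PC=1 exec 'SUB A, 2'. After: A=-2 B=0 C=0 D=0 ZF=0 PC=2
Step 3: PC=2 exec 'ADD B, 2'. After: A=-2 B=2 C=0 D=0 ZF=0 PC=3
Step 4: PC=3 exec 'SUB A, 8'. After: A=-10 B=2 C=0 D=0 ZF=0 PC=4
Step 5: PC=4 exec 'MUL B, D'. After: A=-10 B=0 C=0 D=0 ZF=1 PC=5
Step 6: PC=5 exec 'ADD B, B'. After: A=-10 B=0 C=0 D=0 ZF=1 PC=6
Step 7: PC=6 exec 'MOV D, 12'. After: A=-10 B=0 C=0 D=12 ZF=1 PC=7
Step 8: PC=7 exec 'MUL D, D'. After: A=-10 B=0 C=0 D=144 ZF=0 PC=8
Step 9: PC=8 exec 'MOV D, 5'. After: A=-10 B=0 C=0 D=5 ZF=0 PC=9
Step 10: PC=9 exec 'ADD A, 2'. After: A=-8 B=0 C=0 D=5 ZF=0 PC=10
First time PC=10: B=0

0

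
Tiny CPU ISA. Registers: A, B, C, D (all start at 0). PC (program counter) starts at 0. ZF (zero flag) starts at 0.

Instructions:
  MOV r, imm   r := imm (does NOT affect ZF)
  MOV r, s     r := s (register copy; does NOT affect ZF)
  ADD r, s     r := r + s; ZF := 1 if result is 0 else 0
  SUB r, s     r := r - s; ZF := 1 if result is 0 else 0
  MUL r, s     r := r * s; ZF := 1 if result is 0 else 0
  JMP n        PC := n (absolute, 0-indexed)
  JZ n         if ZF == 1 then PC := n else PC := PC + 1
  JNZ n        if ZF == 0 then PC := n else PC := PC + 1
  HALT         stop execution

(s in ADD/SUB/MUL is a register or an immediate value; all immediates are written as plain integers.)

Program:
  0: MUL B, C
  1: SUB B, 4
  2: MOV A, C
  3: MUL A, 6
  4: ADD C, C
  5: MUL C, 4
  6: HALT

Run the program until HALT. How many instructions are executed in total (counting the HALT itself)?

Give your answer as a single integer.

Answer: 7

Derivation:
Step 1: PC=0 exec 'MUL B, C'. After: A=0 B=0 C=0 D=0 ZF=1 PC=1
Step 2: PC=1 exec 'SUB B, 4'. After: A=0 B=-4 C=0 D=0 ZF=0 PC=2
Step 3: PC=2 exec 'MOV A, C'. After: A=0 B=-4 C=0 D=0 ZF=0 PC=3
Step 4: PC=3 exec 'MUL A, 6'. After: A=0 B=-4 C=0 D=0 ZF=1 PC=4
Step 5: PC=4 exec 'ADD C, C'. After: A=0 B=-4 C=0 D=0 ZF=1 PC=5
Step 6: PC=5 exec 'MUL C, 4'. After: A=0 B=-4 C=0 D=0 ZF=1 PC=6
Step 7: PC=6 exec 'HALT'. After: A=0 B=-4 C=0 D=0 ZF=1 PC=6 HALTED
Total instructions executed: 7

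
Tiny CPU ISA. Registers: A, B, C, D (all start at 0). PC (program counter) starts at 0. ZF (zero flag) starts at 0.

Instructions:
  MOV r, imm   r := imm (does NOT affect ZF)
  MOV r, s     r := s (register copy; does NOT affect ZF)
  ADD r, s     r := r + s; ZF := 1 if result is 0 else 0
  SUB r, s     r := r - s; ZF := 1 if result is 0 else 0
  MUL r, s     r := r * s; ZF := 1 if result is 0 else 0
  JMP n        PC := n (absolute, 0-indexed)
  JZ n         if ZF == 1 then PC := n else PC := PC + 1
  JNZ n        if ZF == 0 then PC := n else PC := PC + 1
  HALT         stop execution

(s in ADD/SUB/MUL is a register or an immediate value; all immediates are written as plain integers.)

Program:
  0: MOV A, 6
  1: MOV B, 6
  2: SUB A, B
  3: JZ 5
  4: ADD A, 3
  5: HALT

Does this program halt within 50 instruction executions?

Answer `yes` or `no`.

Answer: yes

Derivation:
Step 1: PC=0 exec 'MOV A, 6'. After: A=6 B=0 C=0 D=0 ZF=0 PC=1
Step 2: PC=1 exec 'MOV B, 6'. After: A=6 B=6 C=0 D=0 ZF=0 PC=2
Step 3: PC=2 exec 'SUB A, B'. After: A=0 B=6 C=0 D=0 ZF=1 PC=3
Step 4: PC=3 exec 'JZ 5'. After: A=0 B=6 C=0 D=0 ZF=1 PC=5
Step 5: PC=5 exec 'HALT'. After: A=0 B=6 C=0 D=0 ZF=1 PC=5 HALTED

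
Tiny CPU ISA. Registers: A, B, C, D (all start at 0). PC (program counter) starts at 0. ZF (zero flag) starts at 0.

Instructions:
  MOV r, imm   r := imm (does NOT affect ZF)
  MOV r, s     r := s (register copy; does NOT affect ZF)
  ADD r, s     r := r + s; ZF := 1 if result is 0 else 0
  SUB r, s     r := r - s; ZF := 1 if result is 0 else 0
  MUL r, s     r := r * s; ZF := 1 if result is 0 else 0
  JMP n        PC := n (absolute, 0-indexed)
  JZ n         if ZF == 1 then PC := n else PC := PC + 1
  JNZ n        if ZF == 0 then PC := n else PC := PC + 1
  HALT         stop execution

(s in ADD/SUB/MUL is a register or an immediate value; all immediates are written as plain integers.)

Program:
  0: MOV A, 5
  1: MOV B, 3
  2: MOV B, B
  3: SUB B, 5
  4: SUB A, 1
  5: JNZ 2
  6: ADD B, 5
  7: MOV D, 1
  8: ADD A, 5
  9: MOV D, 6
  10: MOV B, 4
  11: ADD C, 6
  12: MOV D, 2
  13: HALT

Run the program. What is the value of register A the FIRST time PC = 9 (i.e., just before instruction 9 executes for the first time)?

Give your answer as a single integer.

Step 1: PC=0 exec 'MOV A, 5'. After: A=5 B=0 C=0 D=0 ZF=0 PC=1
Step 2: PC=1 exec 'MOV B, 3'. After: A=5 B=3 C=0 D=0 ZF=0 PC=2
Step 3: PC=2 exec 'MOV B, B'. After: A=5 B=3 C=0 D=0 ZF=0 PC=3
Step 4: PC=3 exec 'SUB B, 5'. After: A=5 B=-2 C=0 D=0 ZF=0 PC=4
Step 5: PC=4 exec 'SUB A, 1'. After: A=4 B=-2 C=0 D=0 ZF=0 PC=5
Step 6: PC=5 exec 'JNZ 2'. After: A=4 B=-2 C=0 D=0 ZF=0 PC=2
Step 7: PC=2 exec 'MOV B, B'. After: A=4 B=-2 C=0 D=0 ZF=0 PC=3
Step 8: PC=3 exec 'SUB B, 5'. After: A=4 B=-7 C=0 D=0 ZF=0 PC=4
Step 9: PC=4 exec 'SUB A, 1'. After: A=3 B=-7 C=0 D=0 ZF=0 PC=5
Step 10: PC=5 exec 'JNZ 2'. After: A=3 B=-7 C=0 D=0 ZF=0 PC=2
Step 11: PC=2 exec 'MOV B, B'. After: A=3 B=-7 C=0 D=0 ZF=0 PC=3
Step 12: PC=3 exec 'SUB B, 5'. After: A=3 B=-12 C=0 D=0 ZF=0 PC=4
Step 13: PC=4 exec 'SUB A, 1'. After: A=2 B=-12 C=0 D=0 ZF=0 PC=5
Step 14: PC=5 exec 'JNZ 2'. After: A=2 B=-12 C=0 D=0 ZF=0 PC=2
Step 15: PC=2 exec 'MOV B, B'. After: A=2 B=-12 C=0 D=0 ZF=0 PC=3
Step 16: PC=3 exec 'SUB B, 5'. After: A=2 B=-17 C=0 D=0 ZF=0 PC=4
Step 17: PC=4 exec 'SUB A, 1'. After: A=1 B=-17 C=0 D=0 ZF=0 PC=5
Step 18: PC=5 exec 'JNZ 2'. After: A=1 B=-17 C=0 D=0 ZF=0 PC=2
Step 19: PC=2 exec 'MOV B, B'. After: A=1 B=-17 C=0 D=0 ZF=0 PC=3
Step 20: PC=3 exec 'SUB B, 5'. After: A=1 B=-22 C=0 D=0 ZF=0 PC=4
Step 21: PC=4 exec 'SUB A, 1'. After: A=0 B=-22 C=0 D=0 ZF=1 PC=5
Step 22: PC=5 exec 'JNZ 2'. After: A=0 B=-22 C=0 D=0 ZF=1 PC=6
Step 23: PC=6 exec 'ADD B, 5'. After: A=0 B=-17 C=0 D=0 ZF=0 PC=7
Step 24: PC=7 exec 'MOV D, 1'. After: A=0 B=-17 C=0 D=1 ZF=0 PC=8
Step 25: PC=8 exec 'ADD A, 5'. After: A=5 B=-17 C=0 D=1 ZF=0 PC=9
First time PC=9: A=5

5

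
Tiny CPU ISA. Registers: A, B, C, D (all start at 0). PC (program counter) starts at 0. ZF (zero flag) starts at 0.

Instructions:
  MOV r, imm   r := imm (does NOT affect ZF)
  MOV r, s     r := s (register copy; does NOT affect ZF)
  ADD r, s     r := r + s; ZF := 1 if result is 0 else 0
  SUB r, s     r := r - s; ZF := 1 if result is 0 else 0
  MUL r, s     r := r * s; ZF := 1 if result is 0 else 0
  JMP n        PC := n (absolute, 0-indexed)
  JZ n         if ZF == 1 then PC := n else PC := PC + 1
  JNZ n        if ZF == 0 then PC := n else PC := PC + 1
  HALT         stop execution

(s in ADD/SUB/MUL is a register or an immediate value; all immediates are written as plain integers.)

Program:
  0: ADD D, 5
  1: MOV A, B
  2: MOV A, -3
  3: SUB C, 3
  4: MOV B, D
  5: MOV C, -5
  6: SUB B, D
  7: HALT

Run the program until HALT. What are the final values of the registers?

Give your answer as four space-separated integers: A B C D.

Step 1: PC=0 exec 'ADD D, 5'. After: A=0 B=0 C=0 D=5 ZF=0 PC=1
Step 2: PC=1 exec 'MOV A, B'. After: A=0 B=0 C=0 D=5 ZF=0 PC=2
Step 3: PC=2 exec 'MOV A, -3'. After: A=-3 B=0 C=0 D=5 ZF=0 PC=3
Step 4: PC=3 exec 'SUB C, 3'. After: A=-3 B=0 C=-3 D=5 ZF=0 PC=4
Step 5: PC=4 exec 'MOV B, D'. After: A=-3 B=5 C=-3 D=5 ZF=0 PC=5
Step 6: PC=5 exec 'MOV C, -5'. After: A=-3 B=5 C=-5 D=5 ZF=0 PC=6
Step 7: PC=6 exec 'SUB B, D'. After: A=-3 B=0 C=-5 D=5 ZF=1 PC=7
Step 8: PC=7 exec 'HALT'. After: A=-3 B=0 C=-5 D=5 ZF=1 PC=7 HALTED

Answer: -3 0 -5 5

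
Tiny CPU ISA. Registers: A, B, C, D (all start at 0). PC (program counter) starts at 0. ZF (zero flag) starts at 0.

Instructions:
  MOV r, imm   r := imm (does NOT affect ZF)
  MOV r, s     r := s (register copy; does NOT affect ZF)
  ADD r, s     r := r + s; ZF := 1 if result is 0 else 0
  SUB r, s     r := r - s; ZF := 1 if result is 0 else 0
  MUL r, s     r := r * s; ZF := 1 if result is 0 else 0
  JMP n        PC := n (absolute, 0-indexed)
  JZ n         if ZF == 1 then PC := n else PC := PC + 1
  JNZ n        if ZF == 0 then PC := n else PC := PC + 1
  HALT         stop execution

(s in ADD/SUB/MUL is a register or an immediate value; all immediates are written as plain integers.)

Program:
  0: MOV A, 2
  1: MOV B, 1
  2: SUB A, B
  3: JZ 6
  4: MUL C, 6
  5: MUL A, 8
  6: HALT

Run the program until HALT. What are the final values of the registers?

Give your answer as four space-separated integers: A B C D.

Answer: 8 1 0 0

Derivation:
Step 1: PC=0 exec 'MOV A, 2'. After: A=2 B=0 C=0 D=0 ZF=0 PC=1
Step 2: PC=1 exec 'MOV B, 1'. After: A=2 B=1 C=0 D=0 ZF=0 PC=2
Step 3: PC=2 exec 'SUB A, B'. After: A=1 B=1 C=0 D=0 ZF=0 PC=3
Step 4: PC=3 exec 'JZ 6'. After: A=1 B=1 C=0 D=0 ZF=0 PC=4
Step 5: PC=4 exec 'MUL C, 6'. After: A=1 B=1 C=0 D=0 ZF=1 PC=5
Step 6: PC=5 exec 'MUL A, 8'. After: A=8 B=1 C=0 D=0 ZF=0 PC=6
Step 7: PC=6 exec 'HALT'. After: A=8 B=1 C=0 D=0 ZF=0 PC=6 HALTED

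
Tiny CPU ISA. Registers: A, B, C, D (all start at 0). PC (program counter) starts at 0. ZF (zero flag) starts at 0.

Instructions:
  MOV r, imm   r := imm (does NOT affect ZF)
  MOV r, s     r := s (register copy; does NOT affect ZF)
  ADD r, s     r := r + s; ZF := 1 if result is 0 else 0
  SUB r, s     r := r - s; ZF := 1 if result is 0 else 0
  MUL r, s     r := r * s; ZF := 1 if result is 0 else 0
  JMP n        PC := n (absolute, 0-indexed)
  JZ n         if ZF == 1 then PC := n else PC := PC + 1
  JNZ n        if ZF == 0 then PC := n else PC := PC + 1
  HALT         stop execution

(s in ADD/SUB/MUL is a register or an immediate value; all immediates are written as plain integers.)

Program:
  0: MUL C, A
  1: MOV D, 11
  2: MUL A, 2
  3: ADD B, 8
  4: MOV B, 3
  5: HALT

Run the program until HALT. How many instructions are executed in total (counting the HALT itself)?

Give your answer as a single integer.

Answer: 6

Derivation:
Step 1: PC=0 exec 'MUL C, A'. After: A=0 B=0 C=0 D=0 ZF=1 PC=1
Step 2: PC=1 exec 'MOV D, 11'. After: A=0 B=0 C=0 D=11 ZF=1 PC=2
Step 3: PC=2 exec 'MUL A, 2'. After: A=0 B=0 C=0 D=11 ZF=1 PC=3
Step 4: PC=3 exec 'ADD B, 8'. After: A=0 B=8 C=0 D=11 ZF=0 PC=4
Step 5: PC=4 exec 'MOV B, 3'. After: A=0 B=3 C=0 D=11 ZF=0 PC=5
Step 6: PC=5 exec 'HALT'. After: A=0 B=3 C=0 D=11 ZF=0 PC=5 HALTED
Total instructions executed: 6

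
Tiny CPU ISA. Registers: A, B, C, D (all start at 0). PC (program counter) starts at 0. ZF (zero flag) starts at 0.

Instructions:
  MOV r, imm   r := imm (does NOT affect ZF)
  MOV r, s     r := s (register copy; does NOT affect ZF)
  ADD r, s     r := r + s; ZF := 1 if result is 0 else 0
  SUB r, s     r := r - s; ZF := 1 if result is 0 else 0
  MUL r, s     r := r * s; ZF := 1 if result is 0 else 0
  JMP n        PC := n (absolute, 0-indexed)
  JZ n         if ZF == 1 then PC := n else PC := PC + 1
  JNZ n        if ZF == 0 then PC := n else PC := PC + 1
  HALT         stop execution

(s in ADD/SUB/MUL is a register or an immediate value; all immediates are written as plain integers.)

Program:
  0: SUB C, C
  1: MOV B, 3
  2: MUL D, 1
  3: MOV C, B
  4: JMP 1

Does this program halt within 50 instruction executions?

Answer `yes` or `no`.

Answer: no

Derivation:
Step 1: PC=0 exec 'SUB C, C'. After: A=0 B=0 C=0 D=0 ZF=1 PC=1
Step 2: PC=1 exec 'MOV B, 3'. After: A=0 B=3 C=0 D=0 ZF=1 PC=2
Step 3: PC=2 exec 'MUL D, 1'. After: A=0 B=3 C=0 D=0 ZF=1 PC=3
Step 4: PC=3 exec 'MOV C, B'. After: A=0 B=3 C=3 D=0 ZF=1 PC=4
Step 5: PC=4 exec 'JMP 1'. After: A=0 B=3 C=3 D=0 ZF=1 PC=1
Step 6: PC=1 exec 'MOV B, 3'. After: A=0 B=3 C=3 D=0 ZF=1 PC=2
Step 7: PC=2 exec 'MUL D, 1'. After: A=0 B=3 C=3 D=0 ZF=1 PC=3
Step 8: PC=3 exec 'MOV C, B'. After: A=0 B=3 C=3 D=0 ZF=1 PC=4
State after step 8 equals state after step 4: the program is in a cycle of length 4 and will never halt.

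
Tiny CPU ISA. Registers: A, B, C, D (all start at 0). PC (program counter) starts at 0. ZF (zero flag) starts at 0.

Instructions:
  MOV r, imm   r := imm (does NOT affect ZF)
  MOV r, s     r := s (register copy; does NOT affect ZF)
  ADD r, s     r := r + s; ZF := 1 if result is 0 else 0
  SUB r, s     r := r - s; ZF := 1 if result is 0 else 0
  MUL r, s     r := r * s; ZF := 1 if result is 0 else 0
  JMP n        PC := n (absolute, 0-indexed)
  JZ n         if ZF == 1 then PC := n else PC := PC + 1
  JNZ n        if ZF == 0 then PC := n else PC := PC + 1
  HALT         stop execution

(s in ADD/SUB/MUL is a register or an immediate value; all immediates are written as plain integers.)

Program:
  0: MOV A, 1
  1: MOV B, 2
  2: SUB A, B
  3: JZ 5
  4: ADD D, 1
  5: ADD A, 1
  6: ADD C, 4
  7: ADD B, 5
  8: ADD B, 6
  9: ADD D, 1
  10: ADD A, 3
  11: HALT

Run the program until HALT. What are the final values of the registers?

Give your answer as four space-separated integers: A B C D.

Answer: 3 13 4 2

Derivation:
Step 1: PC=0 exec 'MOV A, 1'. After: A=1 B=0 C=0 D=0 ZF=0 PC=1
Step 2: PC=1 exec 'MOV B, 2'. After: A=1 B=2 C=0 D=0 ZF=0 PC=2
Step 3: PC=2 exec 'SUB A, B'. After: A=-1 B=2 C=0 D=0 ZF=0 PC=3
Step 4: PC=3 exec 'JZ 5'. After: A=-1 B=2 C=0 D=0 ZF=0 PC=4
Step 5: PC=4 exec 'ADD D, 1'. After: A=-1 B=2 C=0 D=1 ZF=0 PC=5
Step 6: PC=5 exec 'ADD A, 1'. After: A=0 B=2 C=0 D=1 ZF=1 PC=6
Step 7: PC=6 exec 'ADD C, 4'. After: A=0 B=2 C=4 D=1 ZF=0 PC=7
Step 8: PC=7 exec 'ADD B, 5'. After: A=0 B=7 C=4 D=1 ZF=0 PC=8
Step 9: PC=8 exec 'ADD B, 6'. After: A=0 B=13 C=4 D=1 ZF=0 PC=9
Step 10: PC=9 exec 'ADD D, 1'. After: A=0 B=13 C=4 D=2 ZF=0 PC=10
Step 11: PC=10 exec 'ADD A, 3'. After: A=3 B=13 C=4 D=2 ZF=0 PC=11
Step 12: PC=11 exec 'HALT'. After: A=3 B=13 C=4 D=2 ZF=0 PC=11 HALTED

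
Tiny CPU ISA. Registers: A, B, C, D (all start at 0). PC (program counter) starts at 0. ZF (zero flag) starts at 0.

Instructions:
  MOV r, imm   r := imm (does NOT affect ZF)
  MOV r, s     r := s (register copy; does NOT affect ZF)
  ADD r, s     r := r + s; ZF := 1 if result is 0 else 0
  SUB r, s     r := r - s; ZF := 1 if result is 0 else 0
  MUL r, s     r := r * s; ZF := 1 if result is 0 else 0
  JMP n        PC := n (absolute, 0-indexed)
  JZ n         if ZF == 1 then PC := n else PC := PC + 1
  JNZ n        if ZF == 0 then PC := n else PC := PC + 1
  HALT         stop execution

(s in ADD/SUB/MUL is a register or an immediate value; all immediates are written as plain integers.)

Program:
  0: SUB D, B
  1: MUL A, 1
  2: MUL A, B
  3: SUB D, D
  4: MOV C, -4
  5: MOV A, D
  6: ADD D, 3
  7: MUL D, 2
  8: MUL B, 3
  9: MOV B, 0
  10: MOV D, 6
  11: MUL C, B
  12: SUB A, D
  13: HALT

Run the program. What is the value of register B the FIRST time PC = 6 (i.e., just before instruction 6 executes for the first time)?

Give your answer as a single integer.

Step 1: PC=0 exec 'SUB D, B'. After: A=0 B=0 C=0 D=0 ZF=1 PC=1
Step 2: PC=1 exec 'MUL A, 1'. After: A=0 B=0 C=0 D=0 ZF=1 PC=2
Step 3: PC=2 exec 'MUL A, B'. After: A=0 B=0 C=0 D=0 ZF=1 PC=3
Step 4: PC=3 exec 'SUB D, D'. After: A=0 B=0 C=0 D=0 ZF=1 PC=4
Step 5: PC=4 exec 'MOV C, -4'. After: A=0 B=0 C=-4 D=0 ZF=1 PC=5
Step 6: PC=5 exec 'MOV A, D'. After: A=0 B=0 C=-4 D=0 ZF=1 PC=6
First time PC=6: B=0

0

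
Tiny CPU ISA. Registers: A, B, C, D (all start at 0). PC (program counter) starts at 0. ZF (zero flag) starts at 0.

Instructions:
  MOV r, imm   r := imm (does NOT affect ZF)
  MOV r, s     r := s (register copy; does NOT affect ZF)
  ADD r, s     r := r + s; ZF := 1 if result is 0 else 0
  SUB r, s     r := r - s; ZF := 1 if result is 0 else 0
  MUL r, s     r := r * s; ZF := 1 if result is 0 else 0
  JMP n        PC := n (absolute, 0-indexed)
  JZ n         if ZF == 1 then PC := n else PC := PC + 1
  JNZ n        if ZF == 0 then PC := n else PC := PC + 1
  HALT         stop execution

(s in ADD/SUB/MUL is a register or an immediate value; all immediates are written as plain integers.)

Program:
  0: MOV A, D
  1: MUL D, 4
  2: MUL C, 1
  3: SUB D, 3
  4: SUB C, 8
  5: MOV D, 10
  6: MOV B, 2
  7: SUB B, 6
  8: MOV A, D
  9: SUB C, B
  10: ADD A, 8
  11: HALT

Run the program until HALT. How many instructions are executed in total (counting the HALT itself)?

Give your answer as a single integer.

Answer: 12

Derivation:
Step 1: PC=0 exec 'MOV A, D'. After: A=0 B=0 C=0 D=0 ZF=0 PC=1
Step 2: PC=1 exec 'MUL D, 4'. After: A=0 B=0 C=0 D=0 ZF=1 PC=2
Step 3: PC=2 exec 'MUL C, 1'. After: A=0 B=0 C=0 D=0 ZF=1 PC=3
Step 4: PC=3 exec 'SUB D, 3'. After: A=0 B=0 C=0 D=-3 ZF=0 PC=4
Step 5: PC=4 exec 'SUB C, 8'. After: A=0 B=0 C=-8 D=-3 ZF=0 PC=5
Step 6: PC=5 exec 'MOV D, 10'. After: A=0 B=0 C=-8 D=10 ZF=0 PC=6
Step 7: PC=6 exec 'MOV B, 2'. After: A=0 B=2 C=-8 D=10 ZF=0 PC=7
Step 8: PC=7 exec 'SUB B, 6'. After: A=0 B=-4 C=-8 D=10 ZF=0 PC=8
Step 9: PC=8 exec 'MOV A, D'. After: A=10 B=-4 C=-8 D=10 ZF=0 PC=9
Step 10: PC=9 exec 'SUB C, B'. After: A=10 B=-4 C=-4 D=10 ZF=0 PC=10
Step 11: PC=10 exec 'ADD A, 8'. After: A=18 B=-4 C=-4 D=10 ZF=0 PC=11
Step 12: PC=11 exec 'HALT'. After: A=18 B=-4 C=-4 D=10 ZF=0 PC=11 HALTED
Total instructions executed: 12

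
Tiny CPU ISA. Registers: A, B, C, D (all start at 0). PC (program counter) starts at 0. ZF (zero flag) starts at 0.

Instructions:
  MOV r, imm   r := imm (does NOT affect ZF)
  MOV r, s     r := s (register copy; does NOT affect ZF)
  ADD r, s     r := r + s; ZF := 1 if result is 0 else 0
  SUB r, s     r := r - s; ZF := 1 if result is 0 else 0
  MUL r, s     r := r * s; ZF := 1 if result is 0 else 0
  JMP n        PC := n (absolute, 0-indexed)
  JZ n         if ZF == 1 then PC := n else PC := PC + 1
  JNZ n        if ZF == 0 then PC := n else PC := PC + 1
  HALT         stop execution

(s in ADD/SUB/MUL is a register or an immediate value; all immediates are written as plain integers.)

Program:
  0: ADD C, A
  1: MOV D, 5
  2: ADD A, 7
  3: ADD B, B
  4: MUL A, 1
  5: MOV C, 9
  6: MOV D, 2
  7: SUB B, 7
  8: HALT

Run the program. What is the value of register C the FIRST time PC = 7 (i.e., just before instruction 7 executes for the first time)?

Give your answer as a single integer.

Step 1: PC=0 exec 'ADD C, A'. After: A=0 B=0 C=0 D=0 ZF=1 PC=1
Step 2: PC=1 exec 'MOV D, 5'. After: A=0 B=0 C=0 D=5 ZF=1 PC=2
Step 3: PC=2 exec 'ADD A, 7'. After: A=7 B=0 C=0 D=5 ZF=0 PC=3
Step 4: PC=3 exec 'ADD B, B'. After: A=7 B=0 C=0 D=5 ZF=1 PC=4
Step 5: PC=4 exec 'MUL A, 1'. After: A=7 B=0 C=0 D=5 ZF=0 PC=5
Step 6: PC=5 exec 'MOV C, 9'. After: A=7 B=0 C=9 D=5 ZF=0 PC=6
Step 7: PC=6 exec 'MOV D, 2'. After: A=7 B=0 C=9 D=2 ZF=0 PC=7
First time PC=7: C=9

9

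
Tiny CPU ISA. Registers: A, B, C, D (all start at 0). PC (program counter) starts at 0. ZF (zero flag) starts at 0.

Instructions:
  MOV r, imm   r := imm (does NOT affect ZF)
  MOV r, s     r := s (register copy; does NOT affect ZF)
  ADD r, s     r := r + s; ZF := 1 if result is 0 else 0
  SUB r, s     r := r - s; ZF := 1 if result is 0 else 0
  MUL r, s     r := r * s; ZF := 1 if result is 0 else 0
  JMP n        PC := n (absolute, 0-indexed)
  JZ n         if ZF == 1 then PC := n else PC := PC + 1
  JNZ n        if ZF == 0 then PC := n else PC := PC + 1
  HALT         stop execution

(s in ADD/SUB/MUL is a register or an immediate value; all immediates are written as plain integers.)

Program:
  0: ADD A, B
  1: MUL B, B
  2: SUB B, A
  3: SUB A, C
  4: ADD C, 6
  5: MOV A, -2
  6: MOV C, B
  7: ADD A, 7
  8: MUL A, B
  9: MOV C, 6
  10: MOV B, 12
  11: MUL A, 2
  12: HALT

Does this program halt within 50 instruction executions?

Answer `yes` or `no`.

Answer: yes

Derivation:
Step 1: PC=0 exec 'ADD A, B'. After: A=0 B=0 C=0 D=0 ZF=1 PC=1
Step 2: PC=1 exec 'MUL B, B'. After: A=0 B=0 C=0 D=0 ZF=1 PC=2
Step 3: PC=2 exec 'SUB B, A'. After: A=0 B=0 C=0 D=0 ZF=1 PC=3
Step 4: PC=3 exec 'SUB A, C'. After: A=0 B=0 C=0 D=0 ZF=1 PC=4
Step 5: PC=4 exec 'ADD C, 6'. After: A=0 B=0 C=6 D=0 ZF=0 PC=5
Step 6: PC=5 exec 'MOV A, -2'. After: A=-2 B=0 C=6 D=0 ZF=0 PC=6
Step 7: PC=6 exec 'MOV C, B'. After: A=-2 B=0 C=0 D=0 ZF=0 PC=7
Step 8: PC=7 exec 'ADD A, 7'. After: A=5 B=0 C=0 D=0 ZF=0 PC=8
Step 9: PC=8 exec 'MUL A, B'. After: A=0 B=0 C=0 D=0 ZF=1 PC=9
Step 10: PC=9 exec 'MOV C, 6'. After: A=0 B=0 C=6 D=0 ZF=1 PC=10
Step 11: PC=10 exec 'MOV B, 12'. After: A=0 B=12 C=6 D=0 ZF=1 PC=11
Step 12: PC=11 exec 'MUL A, 2'. After: A=0 B=12 C=6 D=0 ZF=1 PC=12
Step 13: PC=12 exec 'HALT'. After: A=0 B=12 C=6 D=0 ZF=1 PC=12 HALTED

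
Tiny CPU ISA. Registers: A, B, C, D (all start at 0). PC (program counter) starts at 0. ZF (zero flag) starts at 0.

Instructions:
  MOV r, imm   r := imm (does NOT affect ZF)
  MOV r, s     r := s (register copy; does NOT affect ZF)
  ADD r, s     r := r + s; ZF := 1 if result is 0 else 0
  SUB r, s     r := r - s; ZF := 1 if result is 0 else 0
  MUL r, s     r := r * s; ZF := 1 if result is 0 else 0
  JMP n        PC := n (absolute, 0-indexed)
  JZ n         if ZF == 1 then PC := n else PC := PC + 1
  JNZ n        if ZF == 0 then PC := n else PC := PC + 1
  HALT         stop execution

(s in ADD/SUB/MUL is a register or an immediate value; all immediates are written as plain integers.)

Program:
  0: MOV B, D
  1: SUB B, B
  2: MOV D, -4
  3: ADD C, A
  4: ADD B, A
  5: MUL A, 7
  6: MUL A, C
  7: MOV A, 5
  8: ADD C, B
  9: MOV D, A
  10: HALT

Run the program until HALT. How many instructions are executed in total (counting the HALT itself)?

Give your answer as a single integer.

Step 1: PC=0 exec 'MOV B, D'. After: A=0 B=0 C=0 D=0 ZF=0 PC=1
Step 2: PC=1 exec 'SUB B, B'. After: A=0 B=0 C=0 D=0 ZF=1 PC=2
Step 3: PC=2 exec 'MOV D, -4'. After: A=0 B=0 C=0 D=-4 ZF=1 PC=3
Step 4: PC=3 exec 'ADD C, A'. After: A=0 B=0 C=0 D=-4 ZF=1 PC=4
Step 5: PC=4 exec 'ADD B, A'. After: A=0 B=0 C=0 D=-4 ZF=1 PC=5
Step 6: PC=5 exec 'MUL A, 7'. After: A=0 B=0 C=0 D=-4 ZF=1 PC=6
Step 7: PC=6 exec 'MUL A, C'. After: A=0 B=0 C=0 D=-4 ZF=1 PC=7
Step 8: PC=7 exec 'MOV A, 5'. After: A=5 B=0 C=0 D=-4 ZF=1 PC=8
Step 9: PC=8 exec 'ADD C, B'. After: A=5 B=0 C=0 D=-4 ZF=1 PC=9
Step 10: PC=9 exec 'MOV D, A'. After: A=5 B=0 C=0 D=5 ZF=1 PC=10
Step 11: PC=10 exec 'HALT'. After: A=5 B=0 C=0 D=5 ZF=1 PC=10 HALTED
Total instructions executed: 11

Answer: 11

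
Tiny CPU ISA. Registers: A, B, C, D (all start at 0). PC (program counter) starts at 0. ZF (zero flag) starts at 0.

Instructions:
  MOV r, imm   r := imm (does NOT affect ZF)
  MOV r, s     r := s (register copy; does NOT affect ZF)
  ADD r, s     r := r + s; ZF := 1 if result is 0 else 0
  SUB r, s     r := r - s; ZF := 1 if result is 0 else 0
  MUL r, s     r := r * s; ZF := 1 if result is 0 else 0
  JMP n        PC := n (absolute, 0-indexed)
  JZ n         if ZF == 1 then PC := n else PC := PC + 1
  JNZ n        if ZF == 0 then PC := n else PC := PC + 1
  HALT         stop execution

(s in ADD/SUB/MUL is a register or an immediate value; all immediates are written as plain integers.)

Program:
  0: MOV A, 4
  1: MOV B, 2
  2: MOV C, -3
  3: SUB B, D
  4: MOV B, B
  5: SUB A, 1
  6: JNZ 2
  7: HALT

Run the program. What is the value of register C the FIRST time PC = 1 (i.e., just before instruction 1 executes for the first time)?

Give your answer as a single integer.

Step 1: PC=0 exec 'MOV A, 4'. After: A=4 B=0 C=0 D=0 ZF=0 PC=1
First time PC=1: C=0

0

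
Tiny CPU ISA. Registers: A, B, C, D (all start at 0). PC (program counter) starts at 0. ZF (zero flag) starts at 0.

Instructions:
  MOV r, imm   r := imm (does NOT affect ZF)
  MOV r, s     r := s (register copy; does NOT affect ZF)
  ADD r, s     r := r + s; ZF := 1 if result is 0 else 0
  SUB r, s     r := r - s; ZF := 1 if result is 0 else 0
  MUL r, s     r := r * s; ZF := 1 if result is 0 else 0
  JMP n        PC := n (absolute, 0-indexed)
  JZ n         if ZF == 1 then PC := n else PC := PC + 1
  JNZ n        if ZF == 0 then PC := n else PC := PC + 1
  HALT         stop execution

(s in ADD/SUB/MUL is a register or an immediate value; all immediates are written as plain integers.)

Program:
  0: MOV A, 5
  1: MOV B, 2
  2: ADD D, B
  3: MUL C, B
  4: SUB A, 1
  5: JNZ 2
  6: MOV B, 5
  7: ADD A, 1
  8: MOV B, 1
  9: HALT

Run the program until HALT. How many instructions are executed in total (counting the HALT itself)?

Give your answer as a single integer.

Answer: 26

Derivation:
Step 1: PC=0 exec 'MOV A, 5'. After: A=5 B=0 C=0 D=0 ZF=0 PC=1
Step 2: PC=1 exec 'MOV B, 2'. After: A=5 B=2 C=0 D=0 ZF=0 PC=2
Step 3: PC=2 exec 'ADD D, B'. After: A=5 B=2 C=0 D=2 ZF=0 PC=3
Step 4: PC=3 exec 'MUL C, B'. After: A=5 B=2 C=0 D=2 ZF=1 PC=4
Step 5: PC=4 exec 'SUB A, 1'. After: A=4 B=2 C=0 D=2 ZF=0 PC=5
Step 6: PC=5 exec 'JNZ 2'. After: A=4 B=2 C=0 D=2 ZF=0 PC=2
Step 7: PC=2 exec 'ADD D, B'. After: A=4 B=2 C=0 D=4 ZF=0 PC=3
Step 8: PC=3 exec 'MUL C, B'. After: A=4 B=2 C=0 D=4 ZF=1 PC=4
Step 9: PC=4 exec 'SUB A, 1'. After: A=3 B=2 C=0 D=4 ZF=0 PC=5
Step 10: PC=5 exec 'JNZ 2'. After: A=3 B=2 C=0 D=4 ZF=0 PC=2
Step 11: PC=2 exec 'ADD D, B'. After: A=3 B=2 C=0 D=6 ZF=0 PC=3
Step 12: PC=3 exec 'MUL C, B'. After: A=3 B=2 C=0 D=6 ZF=1 PC=4
Step 13: PC=4 exec 'SUB A, 1'. After: A=2 B=2 C=0 D=6 ZF=0 PC=5
Step 14: PC=5 exec 'JNZ 2'. After: A=2 B=2 C=0 D=6 ZF=0 PC=2
Step 15: PC=2 exec 'ADD D, B'. After: A=2 B=2 C=0 D=8 ZF=0 PC=3
Step 16: PC=3 exec 'MUL C, B'. After: A=2 B=2 C=0 D=8 ZF=1 PC=4
Step 17: PC=4 exec 'SUB A, 1'. After: A=1 B=2 C=0 D=8 ZF=0 PC=5
Step 18: PC=5 exec 'JNZ 2'. After: A=1 B=2 C=0 D=8 ZF=0 PC=2
Step 19: PC=2 exec 'ADD D, B'. After: A=1 B=2 C=0 D=10 ZF=0 PC=3
Step 20: PC=3 exec 'MUL C, B'. After: A=1 B=2 C=0 D=10 ZF=1 PC=4
Step 21: PC=4 exec 'SUB A, 1'. After: A=0 B=2 C=0 D=10 ZF=1 PC=5
Step 22: PC=5 exec 'JNZ 2'. After: A=0 B=2 C=0 D=10 ZF=1 PC=6
Step 23: PC=6 exec 'MOV B, 5'. After: A=0 B=5 C=0 D=10 ZF=1 PC=7
Step 24: PC=7 exec 'ADD A, 1'. After: A=1 B=5 C=0 D=10 ZF=0 PC=8
Step 25: PC=8 exec 'MOV B, 1'. After: A=1 B=1 C=0 D=10 ZF=0 PC=9
Step 26: PC=9 exec 'HALT'. After: A=1 B=1 C=0 D=10 ZF=0 PC=9 HALTED
Total instructions executed: 26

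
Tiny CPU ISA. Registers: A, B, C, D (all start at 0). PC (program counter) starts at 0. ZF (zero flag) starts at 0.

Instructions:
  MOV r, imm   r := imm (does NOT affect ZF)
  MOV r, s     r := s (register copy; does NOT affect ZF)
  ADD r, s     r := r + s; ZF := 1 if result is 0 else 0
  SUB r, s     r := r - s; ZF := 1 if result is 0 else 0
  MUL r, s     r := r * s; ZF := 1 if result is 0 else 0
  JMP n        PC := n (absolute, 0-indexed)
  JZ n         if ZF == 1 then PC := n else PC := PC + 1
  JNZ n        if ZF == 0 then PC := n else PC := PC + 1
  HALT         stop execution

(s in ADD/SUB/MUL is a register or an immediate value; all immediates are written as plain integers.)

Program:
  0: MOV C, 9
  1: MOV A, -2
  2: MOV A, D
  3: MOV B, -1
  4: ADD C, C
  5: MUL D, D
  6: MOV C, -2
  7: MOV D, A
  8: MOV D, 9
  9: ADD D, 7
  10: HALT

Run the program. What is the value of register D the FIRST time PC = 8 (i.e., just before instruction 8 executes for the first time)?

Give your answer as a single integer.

Step 1: PC=0 exec 'MOV C, 9'. After: A=0 B=0 C=9 D=0 ZF=0 PC=1
Step 2: PC=1 exec 'MOV A, -2'. After: A=-2 B=0 C=9 D=0 ZF=0 PC=2
Step 3: PC=2 exec 'MOV A, D'. After: A=0 B=0 C=9 D=0 ZF=0 PC=3
Step 4: PC=3 exec 'MOV B, -1'. After: A=0 B=-1 C=9 D=0 ZF=0 PC=4
Step 5: PC=4 exec 'ADD C, C'. After: A=0 B=-1 C=18 D=0 ZF=0 PC=5
Step 6: PC=5 exec 'MUL D, D'. After: A=0 B=-1 C=18 D=0 ZF=1 PC=6
Step 7: PC=6 exec 'MOV C, -2'. After: A=0 B=-1 C=-2 D=0 ZF=1 PC=7
Step 8: PC=7 exec 'MOV D, A'. After: A=0 B=-1 C=-2 D=0 ZF=1 PC=8
First time PC=8: D=0

0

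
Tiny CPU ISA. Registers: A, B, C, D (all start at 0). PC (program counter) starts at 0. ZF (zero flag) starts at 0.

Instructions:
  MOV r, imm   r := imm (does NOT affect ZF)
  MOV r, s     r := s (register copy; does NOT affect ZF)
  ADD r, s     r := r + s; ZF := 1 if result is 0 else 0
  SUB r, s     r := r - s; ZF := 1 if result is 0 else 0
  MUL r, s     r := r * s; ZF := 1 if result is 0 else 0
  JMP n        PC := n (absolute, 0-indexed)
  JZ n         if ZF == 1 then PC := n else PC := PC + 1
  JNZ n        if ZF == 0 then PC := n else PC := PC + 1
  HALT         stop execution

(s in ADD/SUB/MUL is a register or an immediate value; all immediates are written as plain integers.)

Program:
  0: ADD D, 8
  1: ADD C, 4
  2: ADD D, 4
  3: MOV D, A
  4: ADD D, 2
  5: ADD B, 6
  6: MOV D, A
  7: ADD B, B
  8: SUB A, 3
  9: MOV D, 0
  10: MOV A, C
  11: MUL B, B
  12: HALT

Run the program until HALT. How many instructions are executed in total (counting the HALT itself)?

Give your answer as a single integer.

Step 1: PC=0 exec 'ADD D, 8'. After: A=0 B=0 C=0 D=8 ZF=0 PC=1
Step 2: PC=1 exec 'ADD C, 4'. After: A=0 B=0 C=4 D=8 ZF=0 PC=2
Step 3: PC=2 exec 'ADD D, 4'. After: A=0 B=0 C=4 D=12 ZF=0 PC=3
Step 4: PC=3 exec 'MOV D, A'. After: A=0 B=0 C=4 D=0 ZF=0 PC=4
Step 5: PC=4 exec 'ADD D, 2'. After: A=0 B=0 C=4 D=2 ZF=0 PC=5
Step 6: PC=5 exec 'ADD B, 6'. After: A=0 B=6 C=4 D=2 ZF=0 PC=6
Step 7: PC=6 exec 'MOV D, A'. After: A=0 B=6 C=4 D=0 ZF=0 PC=7
Step 8: PC=7 exec 'ADD B, B'. After: A=0 B=12 C=4 D=0 ZF=0 PC=8
Step 9: PC=8 exec 'SUB A, 3'. After: A=-3 B=12 C=4 D=0 ZF=0 PC=9
Step 10: PC=9 exec 'MOV D, 0'. After: A=-3 B=12 C=4 D=0 ZF=0 PC=10
Step 11: PC=10 exec 'MOV A, C'. After: A=4 B=12 C=4 D=0 ZF=0 PC=11
Step 12: PC=11 exec 'MUL B, B'. After: A=4 B=144 C=4 D=0 ZF=0 PC=12
Step 13: PC=12 exec 'HALT'. After: A=4 B=144 C=4 D=0 ZF=0 PC=12 HALTED
Total instructions executed: 13

Answer: 13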